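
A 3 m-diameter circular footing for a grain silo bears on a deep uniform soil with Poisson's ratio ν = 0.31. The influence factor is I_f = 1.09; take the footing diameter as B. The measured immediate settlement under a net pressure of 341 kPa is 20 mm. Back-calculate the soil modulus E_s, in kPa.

S_e = q·B·(1−ν²)/E_s · I_f  ⇒  E_s = q·B·(1−ν²)·I_f / S_e.
E_s = 341 × 3 × 0.9039 × 1.09 / 0.02 = 50400 kPa

E_s ≈ 50400 kPa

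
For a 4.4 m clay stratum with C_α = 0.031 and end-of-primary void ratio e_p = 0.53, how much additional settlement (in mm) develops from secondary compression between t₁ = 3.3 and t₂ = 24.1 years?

S_s ≈ 77 mm

Secondary compression: S_s = C_α·H/(1+e_p)·log₁₀(t₂/t₁)
S_s = 0.031×4.4/(1+0.53)×log₁₀(24.1/3.3)
    = 0.08915 × 0.8635 = 0.07698 m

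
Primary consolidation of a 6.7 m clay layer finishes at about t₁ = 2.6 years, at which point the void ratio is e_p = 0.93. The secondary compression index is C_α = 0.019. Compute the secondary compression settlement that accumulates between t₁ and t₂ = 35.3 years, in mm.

S_s ≈ 74.7 mm

Secondary compression: S_s = C_α·H/(1+e_p)·log₁₀(t₂/t₁)
S_s = 0.019×6.7/(1+0.93)×log₁₀(35.3/2.6)
    = 0.06596 × 1.133 = 0.07472 m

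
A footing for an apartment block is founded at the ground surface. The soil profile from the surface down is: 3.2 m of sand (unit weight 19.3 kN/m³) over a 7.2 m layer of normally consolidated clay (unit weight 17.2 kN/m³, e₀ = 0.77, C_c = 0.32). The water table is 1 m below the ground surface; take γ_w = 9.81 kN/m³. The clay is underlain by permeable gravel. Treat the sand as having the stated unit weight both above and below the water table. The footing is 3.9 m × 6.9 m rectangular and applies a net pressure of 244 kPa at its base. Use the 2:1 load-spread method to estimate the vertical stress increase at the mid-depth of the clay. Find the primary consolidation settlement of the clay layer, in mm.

S_c ≈ 290 mm

Mid-depth of clay below the ground surface: z = 3.2 + 7.2/2 = 6.8 m.
Total vertical stress at mid-clay: σ_v = 19.3×3.2 + 17.2×3.6 = 123.68 kPa.
Pore pressure: u = 9.81×(6.8 − 1) = 56.898 kPa.
Initial effective stress: σ'_0 = σ_v − u = 123.68 − 56.898 = 66.782 kPa.
Stress increase at mid-clay by the 2:1 spreading method:
Δσ = qBL/((B+z)(L+z)) = 244×3.9×6.9/((3.9+6.8)(6.9+6.8)) = 44.792 kPa
Final effective stress: σ'_f = σ'_0 + Δσ = 66.782 + 44.792 = 111.57 kPa.
Normally consolidated clay, so the full stress increment lies on the virgin compression line:
S_c = C_c·H/(1+e₀)·log₁₀(σ'_f/σ'_0) = 0.32×7.2/(1+0.77)×log₁₀(111.57/66.782)
    = 1.3017 × 0.22289 = 0.2901 m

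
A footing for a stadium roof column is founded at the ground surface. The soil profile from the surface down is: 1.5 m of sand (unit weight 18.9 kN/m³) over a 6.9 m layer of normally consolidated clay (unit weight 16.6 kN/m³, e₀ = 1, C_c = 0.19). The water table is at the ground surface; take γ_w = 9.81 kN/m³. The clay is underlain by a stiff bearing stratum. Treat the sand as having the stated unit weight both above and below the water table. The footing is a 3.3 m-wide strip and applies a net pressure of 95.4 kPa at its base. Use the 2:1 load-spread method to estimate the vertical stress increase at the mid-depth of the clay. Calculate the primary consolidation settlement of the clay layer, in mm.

Mid-depth of clay below the ground surface: z = 1.5 + 6.9/2 = 4.95 m.
Total vertical stress at mid-clay: σ_v = 18.9×1.5 + 16.6×3.45 = 85.62 kPa.
Pore pressure: u = 9.81×(4.95 − 0) = 48.56 kPa.
Initial effective stress: σ'_0 = σ_v − u = 85.62 − 48.56 = 37.06 kPa.
Stress increase at mid-clay by the 2:1 spreading method:
Δσ = qB/(B+z) = 95.4×3.3/(3.3+4.95) = 38.16 kPa
Final effective stress: σ'_f = σ'_0 + Δσ = 37.06 + 38.16 = 75.22 kPa.
Normally consolidated clay, so the full stress increment lies on the virgin compression line:
S_c = C_c·H/(1+e₀)·log₁₀(σ'_f/σ'_0) = 0.19×6.9/(1+1)×log₁₀(75.22/37.06)
    = 0.6555 × 0.30743 = 0.2015 m

S_c ≈ 202 mm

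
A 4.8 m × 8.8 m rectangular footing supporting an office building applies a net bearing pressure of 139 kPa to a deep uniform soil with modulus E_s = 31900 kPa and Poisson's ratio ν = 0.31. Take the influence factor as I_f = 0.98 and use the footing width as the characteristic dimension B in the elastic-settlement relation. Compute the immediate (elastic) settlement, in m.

Immediate (elastic) settlement: S_e = q·B·(1−ν²)/E_s · I_f.
S_e = 139 × 4.8 × (1 − 0.31²) / 31900 × 0.98
    = 139 × 4.8 × 0.9039 / 31900 × 0.98
    = 0.01853 m

S_e ≈ 0.0185 m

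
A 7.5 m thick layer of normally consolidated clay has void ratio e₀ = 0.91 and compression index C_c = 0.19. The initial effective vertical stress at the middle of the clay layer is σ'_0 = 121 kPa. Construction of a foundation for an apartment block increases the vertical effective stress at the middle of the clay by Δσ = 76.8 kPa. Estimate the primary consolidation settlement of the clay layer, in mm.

Final effective stress: σ'_f = σ'_0 + Δσ = 121 + 76.8 = 197.8 kPa.
Normally consolidated clay, so the full stress increment lies on the virgin compression line:
S_c = C_c·H/(1+e₀)·log₁₀(σ'_f/σ'_0) = 0.19×7.5/(1+0.91)×log₁₀(197.8/121)
    = 0.74607 × 0.21344 = 0.1592 m

S_c ≈ 159 mm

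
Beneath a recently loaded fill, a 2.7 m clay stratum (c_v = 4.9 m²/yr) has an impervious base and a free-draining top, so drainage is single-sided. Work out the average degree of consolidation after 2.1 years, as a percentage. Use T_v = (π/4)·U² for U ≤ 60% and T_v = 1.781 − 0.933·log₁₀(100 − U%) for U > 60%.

U ≈ 97.5 %

Drainage path length: H_d = H = 2.7 m (single drainage).
T_v = c_v·t/H_d² = 4.9×2.1/2.7² = 1.4115.
T_v = 1.4115 corresponds to the U > 60% branch:
U = 1 − 10^((1.781 − T_v)/0.933)/100 = 0.9751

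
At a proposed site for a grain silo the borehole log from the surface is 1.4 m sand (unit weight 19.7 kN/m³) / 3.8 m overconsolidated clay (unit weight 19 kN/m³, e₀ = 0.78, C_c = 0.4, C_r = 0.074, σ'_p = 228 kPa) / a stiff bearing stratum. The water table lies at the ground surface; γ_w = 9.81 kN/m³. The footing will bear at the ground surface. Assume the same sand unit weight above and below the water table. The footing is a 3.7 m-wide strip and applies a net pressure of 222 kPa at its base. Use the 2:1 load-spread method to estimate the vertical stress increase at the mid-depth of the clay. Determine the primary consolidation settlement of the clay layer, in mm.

S_c ≈ 107 mm

Mid-depth of clay below the ground surface: z = 1.4 + 3.8/2 = 3.3 m.
Total vertical stress at mid-clay: σ_v = 19.7×1.4 + 19×1.9 = 63.68 kPa.
Pore pressure: u = 9.81×(3.3 − 0) = 32.373 kPa.
Initial effective stress: σ'_0 = σ_v − u = 63.68 − 32.373 = 31.307 kPa.
Stress increase at mid-clay by the 2:1 spreading method:
Δσ = qB/(B+z) = 222×3.7/(3.7+3.3) = 117.34 kPa
Final effective stress: σ'_f = 31.307 + 117.34 = 148.65 kPa.
σ'_f = 148.65 ≤ σ'_p = 228 kPa, so the clay remains overconsolidated and only the recompression index applies:
S_c = C_r·H/(1+e₀)·log₁₀(σ'_f/σ'_0) = 0.074×3.8/1.78×log₁₀(148.65/31.307)
    = 0.15798 × 0.67652 = 0.1069 m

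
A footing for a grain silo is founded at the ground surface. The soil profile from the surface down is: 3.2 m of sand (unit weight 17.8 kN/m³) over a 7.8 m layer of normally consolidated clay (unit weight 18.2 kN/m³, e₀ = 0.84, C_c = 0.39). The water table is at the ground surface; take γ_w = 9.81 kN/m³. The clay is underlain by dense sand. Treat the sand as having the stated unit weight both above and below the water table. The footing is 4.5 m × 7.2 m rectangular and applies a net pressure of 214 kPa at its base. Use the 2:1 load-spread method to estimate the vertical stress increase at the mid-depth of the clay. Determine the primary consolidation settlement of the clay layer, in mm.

Mid-depth of clay below the ground surface: z = 3.2 + 7.8/2 = 7.1 m.
Total vertical stress at mid-clay: σ_v = 17.8×3.2 + 18.2×3.9 = 127.94 kPa.
Pore pressure: u = 9.81×(7.1 − 0) = 69.651 kPa.
Initial effective stress: σ'_0 = σ_v − u = 127.94 − 69.651 = 58.289 kPa.
Stress increase at mid-clay by the 2:1 spreading method:
Δσ = qBL/((B+z)(L+z)) = 214×4.5×7.2/((4.5+7.1)(7.2+7.1)) = 41.799 kPa
Final effective stress: σ'_f = σ'_0 + Δσ = 58.289 + 41.799 = 100.09 kPa.
Normally consolidated clay, so the full stress increment lies on the virgin compression line:
S_c = C_c·H/(1+e₀)·log₁₀(σ'_f/σ'_0) = 0.39×7.8/(1+0.84)×log₁₀(100.09/58.289)
    = 1.6533 × 0.2348 = 0.3882 m

S_c ≈ 388 mm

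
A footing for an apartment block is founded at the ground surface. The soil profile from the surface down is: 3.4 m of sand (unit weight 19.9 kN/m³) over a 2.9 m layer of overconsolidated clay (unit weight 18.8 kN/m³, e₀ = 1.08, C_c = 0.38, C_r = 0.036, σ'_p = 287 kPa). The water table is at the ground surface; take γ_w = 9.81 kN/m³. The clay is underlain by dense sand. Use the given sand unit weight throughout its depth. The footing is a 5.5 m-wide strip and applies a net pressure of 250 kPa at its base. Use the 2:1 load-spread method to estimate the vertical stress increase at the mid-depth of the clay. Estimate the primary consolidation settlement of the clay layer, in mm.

Mid-depth of clay below the ground surface: z = 3.4 + 2.9/2 = 4.85 m.
Total vertical stress at mid-clay: σ_v = 19.9×3.4 + 18.8×1.45 = 94.92 kPa.
Pore pressure: u = 9.81×(4.85 − 0) = 47.578 kPa.
Initial effective stress: σ'_0 = σ_v − u = 94.92 − 47.578 = 47.342 kPa.
Stress increase at mid-clay by the 2:1 spreading method:
Δσ = qB/(B+z) = 250×5.5/(5.5+4.85) = 132.85 kPa
Final effective stress: σ'_f = 47.342 + 132.85 = 180.19 kPa.
σ'_f = 180.19 ≤ σ'_p = 287 kPa, so the clay remains overconsolidated and only the recompression index applies:
S_c = C_r·H/(1+e₀)·log₁₀(σ'_f/σ'_0) = 0.036×2.9/2.08×log₁₀(180.19/47.342)
    = 0.050191 × 0.58048 = 0.02913 m

S_c ≈ 29.1 mm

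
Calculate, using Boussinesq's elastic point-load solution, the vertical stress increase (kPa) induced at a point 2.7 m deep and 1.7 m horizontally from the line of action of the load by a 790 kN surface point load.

Boussinesq vertical stress below a point load on an elastic half-space:
Δσ_z = 3P/(2πz²) · [1 + (r/z)²]^(−5/2)
r/z = 1.7/2.7 = 0.62963; [1+(r/z)²]^(−5/2) = 0.43396.
Δσ_z = 3×790/(2π×2.7²) × 0.43396 = 51.742 × 0.43396 = 22.45 kPa

Δσ_z ≈ 22.5 kPa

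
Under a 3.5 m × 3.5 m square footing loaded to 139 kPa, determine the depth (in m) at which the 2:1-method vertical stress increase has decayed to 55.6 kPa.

z ≈ 2.03 m

2:1 spreading — at depth z the loaded area has grown by z in each plan dimension:
qB²/(B+z)² = Δσ_z ⇒ z = B(√(q/Δσ_z) − 1) = 3.5×(√(139/55.6) − 1) = 2.034 m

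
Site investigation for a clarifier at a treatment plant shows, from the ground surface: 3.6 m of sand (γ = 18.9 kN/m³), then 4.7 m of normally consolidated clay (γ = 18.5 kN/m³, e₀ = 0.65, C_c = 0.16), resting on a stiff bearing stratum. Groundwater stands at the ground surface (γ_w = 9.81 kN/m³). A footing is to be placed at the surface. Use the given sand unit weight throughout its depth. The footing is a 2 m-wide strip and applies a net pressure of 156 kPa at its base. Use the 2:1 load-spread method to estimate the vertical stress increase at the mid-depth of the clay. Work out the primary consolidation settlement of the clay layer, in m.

S_c ≈ 0.109 m

Mid-depth of clay below the ground surface: z = 3.6 + 4.7/2 = 5.95 m.
Total vertical stress at mid-clay: σ_v = 18.9×3.6 + 18.5×2.35 = 111.51 kPa.
Pore pressure: u = 9.81×(5.95 − 0) = 58.37 kPa.
Initial effective stress: σ'_0 = σ_v − u = 111.51 − 58.37 = 53.14 kPa.
Stress increase at mid-clay by the 2:1 spreading method:
Δσ = qB/(B+z) = 156×2/(2+5.95) = 39.245 kPa
Final effective stress: σ'_f = σ'_0 + Δσ = 53.14 + 39.245 = 92.385 kPa.
Normally consolidated clay, so the full stress increment lies on the virgin compression line:
S_c = C_c·H/(1+e₀)·log₁₀(σ'_f/σ'_0) = 0.16×4.7/(1+0.65)×log₁₀(92.385/53.14)
    = 0.45576 × 0.24018 = 0.1095 m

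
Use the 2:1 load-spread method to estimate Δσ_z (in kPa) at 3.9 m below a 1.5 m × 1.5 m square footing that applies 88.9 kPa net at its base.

Δσ_z ≈ 6.86 kPa

By the 2:1 method the load spreads at 1 horizontal : 2 vertical, so at depth z the loaded area has grown by z in each plan dimension:
Δσ = qBL/((B+z)(L+z)) = 88.9×1.5×1.5/((1.5+3.9)(1.5+3.9)) = 6.8596 kPa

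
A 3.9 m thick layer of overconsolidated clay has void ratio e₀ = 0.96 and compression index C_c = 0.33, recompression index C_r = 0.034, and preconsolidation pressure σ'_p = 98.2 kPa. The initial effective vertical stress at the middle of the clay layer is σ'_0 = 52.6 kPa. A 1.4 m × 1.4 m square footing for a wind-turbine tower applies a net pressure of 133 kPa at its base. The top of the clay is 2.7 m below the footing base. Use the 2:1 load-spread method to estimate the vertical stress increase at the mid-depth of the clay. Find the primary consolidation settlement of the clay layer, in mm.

Mid-depth of clay below the footing base: z = 2.7 + 3.9/2 = 4.65 m.
Stress increase at mid-clay by the 2:1 spreading method:
Δσ = qBL/((B+z)(L+z)) = 133×1.4×1.4/((1.4+4.65)(1.4+4.65)) = 7.1219 kPa
Final effective stress: σ'_f = 52.6 + 7.1219 = 59.722 kPa.
σ'_f = 59.722 ≤ σ'_p = 98.2 kPa, so the clay remains overconsolidated and only the recompression index applies:
S_c = C_r·H/(1+e₀)·log₁₀(σ'_f/σ'_0) = 0.034×3.9/1.96×log₁₀(59.722/52.6)
    = 0.067653 × 0.055149 = 0.003731 m

S_c ≈ 3.73 mm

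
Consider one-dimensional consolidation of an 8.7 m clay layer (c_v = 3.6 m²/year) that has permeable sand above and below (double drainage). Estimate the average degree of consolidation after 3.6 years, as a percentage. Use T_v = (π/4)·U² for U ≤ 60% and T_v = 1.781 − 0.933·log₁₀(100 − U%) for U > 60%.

U ≈ 85 %

Drainage path length: H_d = H/2 = 4.35 m (double drainage).
T_v = c_v·t/H_d² = 3.6×3.6/4.35² = 0.6849.
T_v = 0.6849 corresponds to the U > 60% branch:
U = 1 − 10^((1.781 − T_v)/0.933)/100 = 0.8504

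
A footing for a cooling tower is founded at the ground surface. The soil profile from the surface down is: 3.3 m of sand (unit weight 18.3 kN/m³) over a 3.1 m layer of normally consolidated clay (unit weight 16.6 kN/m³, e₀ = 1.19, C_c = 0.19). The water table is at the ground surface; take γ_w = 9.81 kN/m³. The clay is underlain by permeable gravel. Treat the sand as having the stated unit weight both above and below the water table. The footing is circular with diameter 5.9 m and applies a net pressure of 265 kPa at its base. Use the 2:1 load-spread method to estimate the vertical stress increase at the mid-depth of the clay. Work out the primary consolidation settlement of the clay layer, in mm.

S_c ≈ 131 mm

Mid-depth of clay below the ground surface: z = 3.3 + 3.1/2 = 4.85 m.
Total vertical stress at mid-clay: σ_v = 18.3×3.3 + 16.6×1.55 = 86.12 kPa.
Pore pressure: u = 9.81×(4.85 − 0) = 47.578 kPa.
Initial effective stress: σ'_0 = σ_v − u = 86.12 − 47.578 = 38.542 kPa.
Stress increase at mid-clay by the 2:1 spreading method:
Δσ ≈ qD²/(D+z)² = 265×5.9²/(5.9+4.85)² = 79.824 kPa
Final effective stress: σ'_f = σ'_0 + Δσ = 38.542 + 79.824 = 118.37 kPa.
Normally consolidated clay, so the full stress increment lies on the virgin compression line:
S_c = C_c·H/(1+e₀)·log₁₀(σ'_f/σ'_0) = 0.19×3.1/(1+1.19)×log₁₀(118.37/38.542)
    = 0.26895 × 0.48731 = 0.1311 m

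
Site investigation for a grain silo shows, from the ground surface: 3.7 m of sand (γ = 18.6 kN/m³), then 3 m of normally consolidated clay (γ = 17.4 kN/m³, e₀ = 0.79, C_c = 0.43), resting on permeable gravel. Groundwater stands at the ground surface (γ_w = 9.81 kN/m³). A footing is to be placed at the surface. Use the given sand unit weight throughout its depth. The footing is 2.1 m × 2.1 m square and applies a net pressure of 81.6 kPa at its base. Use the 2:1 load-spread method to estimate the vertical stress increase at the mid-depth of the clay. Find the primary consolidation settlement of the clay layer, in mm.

Mid-depth of clay below the ground surface: z = 3.7 + 3/2 = 5.2 m.
Total vertical stress at mid-clay: σ_v = 18.6×3.7 + 17.4×1.5 = 94.92 kPa.
Pore pressure: u = 9.81×(5.2 − 0) = 51.012 kPa.
Initial effective stress: σ'_0 = σ_v − u = 94.92 − 51.012 = 43.908 kPa.
Stress increase at mid-clay by the 2:1 spreading method:
Δσ = qBL/((B+z)(L+z)) = 81.6×2.1×2.1/((2.1+5.2)(2.1+5.2)) = 6.7528 kPa
Final effective stress: σ'_f = σ'_0 + Δσ = 43.908 + 6.7528 = 50.661 kPa.
Normally consolidated clay, so the full stress increment lies on the virgin compression line:
S_c = C_c·H/(1+e₀)·log₁₀(σ'_f/σ'_0) = 0.43×3/(1+0.79)×log₁₀(50.661/43.908)
    = 0.72067 × 0.06213 = 0.04478 m

S_c ≈ 44.8 mm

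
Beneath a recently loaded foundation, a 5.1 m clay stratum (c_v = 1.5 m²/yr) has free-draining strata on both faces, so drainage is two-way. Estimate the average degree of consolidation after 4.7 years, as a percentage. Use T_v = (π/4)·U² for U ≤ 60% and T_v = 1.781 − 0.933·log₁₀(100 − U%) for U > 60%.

Drainage path length: H_d = H/2 = 2.55 m (double drainage).
T_v = c_v·t/H_d² = 1.5×4.7/2.55² = 1.0842.
T_v = 1.0842 corresponds to the U > 60% branch:
U = 1 − 10^((1.781 − T_v)/0.933)/100 = 0.9442

U ≈ 94.4 %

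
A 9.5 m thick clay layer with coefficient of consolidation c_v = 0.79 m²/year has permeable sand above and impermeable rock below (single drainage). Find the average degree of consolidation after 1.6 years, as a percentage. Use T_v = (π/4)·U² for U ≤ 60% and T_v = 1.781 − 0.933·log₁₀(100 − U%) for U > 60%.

U ≈ 13.4 %

Drainage path length: H_d = H = 9.5 m (single drainage).
T_v = c_v·t/H_d² = 0.79×1.6/9.5² = 0.014006.
T_v = 0.014006 corresponds to the U ≤ 60% branch:
U = √(4T_v/π) = 0.1335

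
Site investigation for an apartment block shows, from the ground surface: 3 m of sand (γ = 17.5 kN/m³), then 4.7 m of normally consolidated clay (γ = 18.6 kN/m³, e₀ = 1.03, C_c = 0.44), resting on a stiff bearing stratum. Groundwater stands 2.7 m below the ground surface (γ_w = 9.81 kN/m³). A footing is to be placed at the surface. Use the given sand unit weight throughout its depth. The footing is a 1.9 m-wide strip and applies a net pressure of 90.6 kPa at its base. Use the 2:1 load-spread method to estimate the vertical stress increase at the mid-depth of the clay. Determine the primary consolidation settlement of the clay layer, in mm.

Mid-depth of clay below the ground surface: z = 3 + 4.7/2 = 5.35 m.
Total vertical stress at mid-clay: σ_v = 17.5×3 + 18.6×2.35 = 96.21 kPa.
Pore pressure: u = 9.81×(5.35 − 2.7) = 25.997 kPa.
Initial effective stress: σ'_0 = σ_v − u = 96.21 − 25.997 = 70.213 kPa.
Stress increase at mid-clay by the 2:1 spreading method:
Δσ = qB/(B+z) = 90.6×1.9/(1.9+5.35) = 23.743 kPa
Final effective stress: σ'_f = σ'_0 + Δσ = 70.213 + 23.743 = 93.956 kPa.
Normally consolidated clay, so the full stress increment lies on the virgin compression line:
S_c = C_c·H/(1+e₀)·log₁₀(σ'_f/σ'_0) = 0.44×4.7/(1+1.03)×log₁₀(93.956/70.213)
    = 1.0187 × 0.12651 = 0.1289 m

S_c ≈ 129 mm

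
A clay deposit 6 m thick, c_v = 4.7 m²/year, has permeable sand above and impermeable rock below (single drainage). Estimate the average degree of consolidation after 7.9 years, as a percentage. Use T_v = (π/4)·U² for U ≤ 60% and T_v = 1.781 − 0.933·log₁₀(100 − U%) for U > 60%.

Drainage path length: H_d = H = 6 m (single drainage).
T_v = c_v·t/H_d² = 4.7×7.9/6² = 1.0314.
T_v = 1.0314 corresponds to the U > 60% branch:
U = 1 − 10^((1.781 − T_v)/0.933)/100 = 0.9364

U ≈ 93.6 %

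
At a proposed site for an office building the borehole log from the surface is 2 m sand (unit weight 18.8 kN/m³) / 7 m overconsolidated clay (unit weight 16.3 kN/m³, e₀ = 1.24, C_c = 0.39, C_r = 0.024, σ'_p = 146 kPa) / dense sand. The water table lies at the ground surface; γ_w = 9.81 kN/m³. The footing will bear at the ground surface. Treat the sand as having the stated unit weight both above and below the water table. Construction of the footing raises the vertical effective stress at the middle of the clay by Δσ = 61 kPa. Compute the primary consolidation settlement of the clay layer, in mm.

Mid-depth of clay below the ground surface: z = 2 + 7/2 = 5.5 m.
Total vertical stress at mid-clay: σ_v = 18.8×2 + 16.3×3.5 = 94.65 kPa.
Pore pressure: u = 9.81×(5.5 − 0) = 53.955 kPa.
Initial effective stress: σ'_0 = σ_v − u = 94.65 − 53.955 = 40.695 kPa.
Final effective stress: σ'_f = 40.695 + 61 = 101.69 kPa.
σ'_f = 101.69 ≤ σ'_p = 146 kPa, so the clay remains overconsolidated and only the recompression index applies:
S_c = C_r·H/(1+e₀)·log₁₀(σ'_f/σ'_0) = 0.024×7/2.24×log₁₀(101.69/40.695)
    = 0.075 × 0.39774 = 0.02983 m

S_c ≈ 29.8 mm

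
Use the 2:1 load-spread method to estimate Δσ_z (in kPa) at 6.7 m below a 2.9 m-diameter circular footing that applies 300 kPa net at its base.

Δσ_z ≈ 27.4 kPa

By the 2:1 method the load spreads at 1 horizontal : 2 vertical, so at depth z the loaded area has grown by z in each plan dimension:
Δσ ≈ qD²/(D+z)² = 300×2.9²/(2.9+6.7)² = 27.376 kPa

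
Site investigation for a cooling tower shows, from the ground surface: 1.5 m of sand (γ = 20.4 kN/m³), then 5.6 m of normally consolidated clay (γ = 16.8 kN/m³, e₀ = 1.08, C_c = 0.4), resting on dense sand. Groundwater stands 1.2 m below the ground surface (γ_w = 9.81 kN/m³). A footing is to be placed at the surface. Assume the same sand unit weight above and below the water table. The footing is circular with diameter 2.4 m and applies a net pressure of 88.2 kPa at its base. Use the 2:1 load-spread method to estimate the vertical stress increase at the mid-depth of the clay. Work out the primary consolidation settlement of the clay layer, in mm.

Mid-depth of clay below the ground surface: z = 1.5 + 5.6/2 = 4.3 m.
Total vertical stress at mid-clay: σ_v = 20.4×1.5 + 16.8×2.8 = 77.64 kPa.
Pore pressure: u = 9.81×(4.3 − 1.2) = 30.411 kPa.
Initial effective stress: σ'_0 = σ_v − u = 77.64 − 30.411 = 47.229 kPa.
Stress increase at mid-clay by the 2:1 spreading method:
Δσ ≈ qD²/(D+z)² = 88.2×2.4²/(2.4+4.3)² = 11.317 kPa
Final effective stress: σ'_f = σ'_0 + Δσ = 47.229 + 11.317 = 58.546 kPa.
Normally consolidated clay, so the full stress increment lies on the virgin compression line:
S_c = C_c·H/(1+e₀)·log₁₀(σ'_f/σ'_0) = 0.4×5.6/(1+1.08)×log₁₀(58.546/47.229)
    = 1.0769 × 0.093288 = 0.1005 m

S_c ≈ 100 mm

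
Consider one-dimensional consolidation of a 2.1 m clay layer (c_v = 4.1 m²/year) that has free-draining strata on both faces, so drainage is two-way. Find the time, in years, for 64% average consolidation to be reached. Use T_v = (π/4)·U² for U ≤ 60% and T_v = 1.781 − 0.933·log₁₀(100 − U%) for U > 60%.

t ≈ 0.0885 years

Drainage path length: H_d = H/2 = 1.05 m (double drainage).
U > 60%: T_v = 1.781 − 0.933·log₁₀(100 − 64) = 0.32897.
t = T_v·H_d²/c_v = 0.32897×1.05²/4.1 = 0.08846 years.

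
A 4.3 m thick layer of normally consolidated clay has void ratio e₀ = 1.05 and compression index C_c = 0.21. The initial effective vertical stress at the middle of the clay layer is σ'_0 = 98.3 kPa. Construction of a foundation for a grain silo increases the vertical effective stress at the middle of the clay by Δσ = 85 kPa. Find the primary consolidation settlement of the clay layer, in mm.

Final effective stress: σ'_f = σ'_0 + Δσ = 98.3 + 85 = 183.3 kPa.
Normally consolidated clay, so the full stress increment lies on the virgin compression line:
S_c = C_c·H/(1+e₀)·log₁₀(σ'_f/σ'_0) = 0.21×4.3/(1+1.05)×log₁₀(183.3/98.3)
    = 0.44049 × 0.27061 = 0.1192 m

S_c ≈ 119 mm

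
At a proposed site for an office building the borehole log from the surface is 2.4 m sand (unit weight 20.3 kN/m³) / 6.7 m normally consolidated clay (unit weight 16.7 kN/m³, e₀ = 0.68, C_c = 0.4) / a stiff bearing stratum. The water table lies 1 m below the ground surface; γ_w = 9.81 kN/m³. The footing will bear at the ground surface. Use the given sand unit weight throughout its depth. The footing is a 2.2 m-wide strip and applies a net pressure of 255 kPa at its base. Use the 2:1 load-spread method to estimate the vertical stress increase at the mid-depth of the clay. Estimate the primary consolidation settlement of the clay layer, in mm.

S_c ≈ 551 mm

Mid-depth of clay below the ground surface: z = 2.4 + 6.7/2 = 5.75 m.
Total vertical stress at mid-clay: σ_v = 20.3×2.4 + 16.7×3.35 = 104.66 kPa.
Pore pressure: u = 9.81×(5.75 − 1) = 46.598 kPa.
Initial effective stress: σ'_0 = σ_v − u = 104.66 − 46.598 = 58.062 kPa.
Stress increase at mid-clay by the 2:1 spreading method:
Δσ = qB/(B+z) = 255×2.2/(2.2+5.75) = 70.566 kPa
Final effective stress: σ'_f = σ'_0 + Δσ = 58.062 + 70.566 = 128.63 kPa.
Normally consolidated clay, so the full stress increment lies on the virgin compression line:
S_c = C_c·H/(1+e₀)·log₁₀(σ'_f/σ'_0) = 0.4×6.7/(1+0.68)×log₁₀(128.63/58.062)
    = 1.5952 × 0.34545 = 0.5511 m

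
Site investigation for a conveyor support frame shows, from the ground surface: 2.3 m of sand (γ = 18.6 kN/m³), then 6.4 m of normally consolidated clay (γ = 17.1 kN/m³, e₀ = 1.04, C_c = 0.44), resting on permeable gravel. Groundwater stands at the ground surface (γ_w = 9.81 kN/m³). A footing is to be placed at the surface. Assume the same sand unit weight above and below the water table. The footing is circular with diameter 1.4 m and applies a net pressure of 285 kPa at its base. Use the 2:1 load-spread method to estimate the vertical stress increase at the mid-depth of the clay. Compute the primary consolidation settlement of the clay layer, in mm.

Mid-depth of clay below the ground surface: z = 2.3 + 6.4/2 = 5.5 m.
Total vertical stress at mid-clay: σ_v = 18.6×2.3 + 17.1×3.2 = 97.5 kPa.
Pore pressure: u = 9.81×(5.5 − 0) = 53.955 kPa.
Initial effective stress: σ'_0 = σ_v − u = 97.5 − 53.955 = 43.545 kPa.
Stress increase at mid-clay by the 2:1 spreading method:
Δσ ≈ qD²/(D+z)² = 285×1.4²/(1.4+5.5)² = 11.733 kPa
Final effective stress: σ'_f = σ'_0 + Δσ = 43.545 + 11.733 = 55.278 kPa.
Normally consolidated clay, so the full stress increment lies on the virgin compression line:
S_c = C_c·H/(1+e₀)·log₁₀(σ'_f/σ'_0) = 0.44×6.4/(1+1.04)×log₁₀(55.278/43.545)
    = 1.3804 × 0.10361 = 0.143 m

S_c ≈ 143 mm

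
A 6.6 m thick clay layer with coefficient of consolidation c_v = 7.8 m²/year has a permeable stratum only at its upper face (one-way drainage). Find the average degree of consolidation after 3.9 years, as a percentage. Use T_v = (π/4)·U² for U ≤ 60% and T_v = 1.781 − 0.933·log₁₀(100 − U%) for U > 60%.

U ≈ 85.5 %

Drainage path length: H_d = H = 6.6 m (single drainage).
T_v = c_v·t/H_d² = 7.8×3.9/6.6² = 0.69835.
T_v = 0.69835 corresponds to the U > 60% branch:
U = 1 − 10^((1.781 − T_v)/0.933)/100 = 0.8553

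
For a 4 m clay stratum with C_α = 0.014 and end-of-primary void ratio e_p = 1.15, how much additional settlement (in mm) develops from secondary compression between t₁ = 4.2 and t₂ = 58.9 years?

S_s ≈ 29.9 mm

Secondary compression: S_s = C_α·H/(1+e_p)·log₁₀(t₂/t₁)
S_s = 0.014×4/(1+1.15)×log₁₀(58.9/4.2)
    = 0.02605 × 1.147 = 0.02987 m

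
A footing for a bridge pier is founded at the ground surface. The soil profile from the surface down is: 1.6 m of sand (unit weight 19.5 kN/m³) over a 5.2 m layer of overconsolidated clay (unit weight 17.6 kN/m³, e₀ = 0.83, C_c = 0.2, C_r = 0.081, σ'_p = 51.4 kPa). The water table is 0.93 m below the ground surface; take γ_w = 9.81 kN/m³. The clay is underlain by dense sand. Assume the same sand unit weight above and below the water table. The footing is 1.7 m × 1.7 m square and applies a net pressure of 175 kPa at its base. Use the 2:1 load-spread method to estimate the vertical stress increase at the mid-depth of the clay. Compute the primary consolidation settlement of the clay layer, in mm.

Mid-depth of clay below the ground surface: z = 1.6 + 5.2/2 = 4.2 m.
Total vertical stress at mid-clay: σ_v = 19.5×1.6 + 17.6×2.6 = 76.96 kPa.
Pore pressure: u = 9.81×(4.2 − 0.93) = 32.079 kPa.
Initial effective stress: σ'_0 = σ_v − u = 76.96 − 32.079 = 44.881 kPa.
Stress increase at mid-clay by the 2:1 spreading method:
Δσ = qBL/((B+z)(L+z)) = 175×1.7×1.7/((1.7+4.2)(1.7+4.2)) = 14.529 kPa
Final effective stress: σ'_f = 44.881 + 14.529 = 59.41 kPa.
σ'_f = 59.41 > σ'_p = 51.4 kPa, so the stress path crosses the preconsolidation pressure — recompression up to σ'_p, then virgin compression beyond:
S_c = H/(1+e₀)·[C_r·log₁₀(σ'_p/σ'_0) + C_c·log₁₀(σ'_f/σ'_p)]
    = 5.2/1.83 × [0.081×log₁₀(51.4/44.881) + 0.2×log₁₀(59.41/51.4)]
    = 2.8415 × [0.0047709 + 0.012579] = 0.0493 m

S_c ≈ 49.3 mm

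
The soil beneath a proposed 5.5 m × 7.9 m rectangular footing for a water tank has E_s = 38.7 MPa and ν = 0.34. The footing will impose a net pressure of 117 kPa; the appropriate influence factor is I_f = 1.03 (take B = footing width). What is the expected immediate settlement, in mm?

S_e ≈ 15.1 mm

Immediate (elastic) settlement: S_e = q·B·(1−ν²)/E_s · I_f.
E_s = 38.7 MPa = 38700 kPa.
S_e = 117 × 5.5 × (1 − 0.34²) / 38700 × 1.03
    = 117 × 5.5 × 0.8844 / 38700 × 1.03
    = 0.01515 m = 15.15 mm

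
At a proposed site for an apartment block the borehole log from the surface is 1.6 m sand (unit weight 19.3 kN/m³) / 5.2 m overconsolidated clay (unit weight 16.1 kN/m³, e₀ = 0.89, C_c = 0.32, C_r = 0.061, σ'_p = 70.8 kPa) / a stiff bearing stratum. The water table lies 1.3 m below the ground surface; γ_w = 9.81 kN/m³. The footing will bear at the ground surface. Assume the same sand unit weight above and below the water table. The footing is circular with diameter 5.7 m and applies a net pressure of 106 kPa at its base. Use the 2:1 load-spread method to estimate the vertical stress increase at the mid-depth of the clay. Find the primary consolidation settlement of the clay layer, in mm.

Mid-depth of clay below the ground surface: z = 1.6 + 5.2/2 = 4.2 m.
Total vertical stress at mid-clay: σ_v = 19.3×1.6 + 16.1×2.6 = 72.74 kPa.
Pore pressure: u = 9.81×(4.2 − 1.3) = 28.449 kPa.
Initial effective stress: σ'_0 = σ_v − u = 72.74 − 28.449 = 44.291 kPa.
Stress increase at mid-clay by the 2:1 spreading method:
Δσ ≈ qD²/(D+z)² = 106×5.7²/(5.7+4.2)² = 35.139 kPa
Final effective stress: σ'_f = 44.291 + 35.139 = 79.43 kPa.
σ'_f = 79.43 > σ'_p = 70.8 kPa, so the stress path crosses the preconsolidation pressure — recompression up to σ'_p, then virgin compression beyond:
S_c = H/(1+e₀)·[C_r·log₁₀(σ'_p/σ'_0) + C_c·log₁₀(σ'_f/σ'_p)]
    = 5.2/1.89 × [0.061×log₁₀(70.8/44.291) + 0.32×log₁₀(79.43/70.8)]
    = 2.7513 × [0.012427 + 0.015984] = 0.07817 m

S_c ≈ 78.2 mm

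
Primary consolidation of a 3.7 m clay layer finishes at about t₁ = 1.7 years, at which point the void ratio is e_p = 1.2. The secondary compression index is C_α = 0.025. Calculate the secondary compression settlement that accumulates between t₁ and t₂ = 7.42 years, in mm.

Secondary compression: S_s = C_α·H/(1+e_p)·log₁₀(t₂/t₁)
S_s = 0.025×3.7/(1+1.2)×log₁₀(7.42/1.7)
    = 0.04205 × 0.64 = 0.02691 m

S_s ≈ 26.9 mm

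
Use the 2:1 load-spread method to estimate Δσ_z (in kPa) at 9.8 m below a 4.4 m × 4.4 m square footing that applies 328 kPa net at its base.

Δσ_z ≈ 31.5 kPa

By the 2:1 method the load spreads at 1 horizontal : 2 vertical, so at depth z the loaded area has grown by z in each plan dimension:
Δσ = qBL/((B+z)(L+z)) = 328×4.4×4.4/((4.4+9.8)(4.4+9.8)) = 31.492 kPa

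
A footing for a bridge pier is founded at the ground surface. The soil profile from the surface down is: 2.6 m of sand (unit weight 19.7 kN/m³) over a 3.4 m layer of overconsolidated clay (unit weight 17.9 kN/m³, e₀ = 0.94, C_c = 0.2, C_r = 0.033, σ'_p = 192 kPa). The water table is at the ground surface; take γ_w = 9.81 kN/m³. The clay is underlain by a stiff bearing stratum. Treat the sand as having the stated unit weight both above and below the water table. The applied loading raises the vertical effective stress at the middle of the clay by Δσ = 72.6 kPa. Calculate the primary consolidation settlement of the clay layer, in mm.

Mid-depth of clay below the ground surface: z = 2.6 + 3.4/2 = 4.3 m.
Total vertical stress at mid-clay: σ_v = 19.7×2.6 + 17.9×1.7 = 81.65 kPa.
Pore pressure: u = 9.81×(4.3 − 0) = 42.183 kPa.
Initial effective stress: σ'_0 = σ_v − u = 81.65 − 42.183 = 39.467 kPa.
Final effective stress: σ'_f = 39.467 + 72.6 = 112.07 kPa.
σ'_f = 112.07 ≤ σ'_p = 192 kPa, so the clay remains overconsolidated and only the recompression index applies:
S_c = C_r·H/(1+e₀)·log₁₀(σ'_f/σ'_0) = 0.033×3.4/1.94×log₁₀(112.07/39.467)
    = 0.057836 × 0.45326 = 0.02621 m

S_c ≈ 26.2 mm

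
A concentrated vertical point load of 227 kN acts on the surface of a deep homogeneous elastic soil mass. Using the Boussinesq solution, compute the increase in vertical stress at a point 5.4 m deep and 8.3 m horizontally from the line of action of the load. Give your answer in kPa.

Δσ_z ≈ 0.179 kPa

Boussinesq vertical stress below a point load on an elastic half-space:
Δσ_z = 3P/(2πz²) · [1 + (r/z)²]^(−5/2)
r/z = 8.3/5.4 = 1.537; [1+(r/z)²]^(−5/2) = 0.048234.
Δσ_z = 3×227/(2π×5.4²) × 0.048234 = 3.7169 × 0.048234 = 0.1793 kPa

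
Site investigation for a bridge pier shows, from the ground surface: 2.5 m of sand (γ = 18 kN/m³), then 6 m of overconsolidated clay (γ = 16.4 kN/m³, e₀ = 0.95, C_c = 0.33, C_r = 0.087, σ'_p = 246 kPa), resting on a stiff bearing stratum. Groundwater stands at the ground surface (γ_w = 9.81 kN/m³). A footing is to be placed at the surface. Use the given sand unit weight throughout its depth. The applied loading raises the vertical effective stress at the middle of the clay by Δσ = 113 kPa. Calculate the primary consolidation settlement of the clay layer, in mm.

S_c ≈ 155 mm

Mid-depth of clay below the ground surface: z = 2.5 + 6/2 = 5.5 m.
Total vertical stress at mid-clay: σ_v = 18×2.5 + 16.4×3 = 94.2 kPa.
Pore pressure: u = 9.81×(5.5 − 0) = 53.955 kPa.
Initial effective stress: σ'_0 = σ_v − u = 94.2 − 53.955 = 40.245 kPa.
Final effective stress: σ'_f = 40.245 + 113 = 153.25 kPa.
σ'_f = 153.25 ≤ σ'_p = 246 kPa, so the clay remains overconsolidated and only the recompression index applies:
S_c = C_r·H/(1+e₀)·log₁₀(σ'_f/σ'_0) = 0.087×6/1.95×log₁₀(153.25/40.245)
    = 0.26769 × 0.58069 = 0.1554 m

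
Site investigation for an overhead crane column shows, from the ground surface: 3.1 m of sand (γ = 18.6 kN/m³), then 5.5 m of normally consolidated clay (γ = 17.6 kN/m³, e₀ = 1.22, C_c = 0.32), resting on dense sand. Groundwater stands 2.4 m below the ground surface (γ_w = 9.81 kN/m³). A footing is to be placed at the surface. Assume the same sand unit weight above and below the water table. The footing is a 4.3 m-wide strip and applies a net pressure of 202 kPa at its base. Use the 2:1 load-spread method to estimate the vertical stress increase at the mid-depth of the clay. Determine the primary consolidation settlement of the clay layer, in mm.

S_c ≈ 269 mm

Mid-depth of clay below the ground surface: z = 3.1 + 5.5/2 = 5.85 m.
Total vertical stress at mid-clay: σ_v = 18.6×3.1 + 17.6×2.75 = 106.06 kPa.
Pore pressure: u = 9.81×(5.85 − 2.4) = 33.845 kPa.
Initial effective stress: σ'_0 = σ_v − u = 106.06 − 33.845 = 72.215 kPa.
Stress increase at mid-clay by the 2:1 spreading method:
Δσ = qB/(B+z) = 202×4.3/(4.3+5.85) = 85.576 kPa
Final effective stress: σ'_f = σ'_0 + Δσ = 72.215 + 85.576 = 157.79 kPa.
Normally consolidated clay, so the full stress increment lies on the virgin compression line:
S_c = C_c·H/(1+e₀)·log₁₀(σ'_f/σ'_0) = 0.32×5.5/(1+1.22)×log₁₀(157.79/72.215)
    = 0.79279 × 0.33945 = 0.2691 m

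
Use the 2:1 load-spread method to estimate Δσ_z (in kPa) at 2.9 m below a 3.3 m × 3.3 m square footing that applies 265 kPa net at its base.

Δσ_z ≈ 75.1 kPa

By the 2:1 method the load spreads at 1 horizontal : 2 vertical, so at depth z the loaded area has grown by z in each plan dimension:
Δσ = qBL/((B+z)(L+z)) = 265×3.3×3.3/((3.3+2.9)(3.3+2.9)) = 75.074 kPa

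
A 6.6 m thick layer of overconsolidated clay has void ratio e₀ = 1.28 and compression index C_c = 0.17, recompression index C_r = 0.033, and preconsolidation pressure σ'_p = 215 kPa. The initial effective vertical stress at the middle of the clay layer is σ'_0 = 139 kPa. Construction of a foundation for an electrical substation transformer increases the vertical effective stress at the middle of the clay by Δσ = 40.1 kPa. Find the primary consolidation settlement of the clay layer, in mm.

Final effective stress: σ'_f = 139 + 40.1 = 179.1 kPa.
σ'_f = 179.1 ≤ σ'_p = 215 kPa, so the clay remains overconsolidated and only the recompression index applies:
S_c = C_r·H/(1+e₀)·log₁₀(σ'_f/σ'_0) = 0.033×6.6/2.28×log₁₀(179.1/139)
    = 0.095525 × 0.11008 = 0.01052 m

S_c ≈ 10.5 mm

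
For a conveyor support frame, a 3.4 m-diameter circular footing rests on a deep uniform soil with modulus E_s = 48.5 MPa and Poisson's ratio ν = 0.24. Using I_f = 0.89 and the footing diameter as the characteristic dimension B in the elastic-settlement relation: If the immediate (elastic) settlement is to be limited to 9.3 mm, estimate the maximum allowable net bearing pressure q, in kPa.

E_s = 48.5 MPa = 48500 kPa.
S_e = q·B·(1−ν²)/E_s · I_f  ⇒  q = S_e·E_s / (B·(1−ν²)·I_f).
q = 0.0093 × 48500 / (3.4 × 0.9424 × 0.89) = 158.2 kPa

q ≈ 158 kPa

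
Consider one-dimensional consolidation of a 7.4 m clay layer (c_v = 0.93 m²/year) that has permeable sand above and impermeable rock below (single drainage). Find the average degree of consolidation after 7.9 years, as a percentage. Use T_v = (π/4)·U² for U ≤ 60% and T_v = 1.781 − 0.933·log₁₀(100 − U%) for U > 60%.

U ≈ 41.3 %

Drainage path length: H_d = H = 7.4 m (single drainage).
T_v = c_v·t/H_d² = 0.93×7.9/7.4² = 0.13417.
T_v = 0.13417 corresponds to the U ≤ 60% branch:
U = √(4T_v/π) = 0.4133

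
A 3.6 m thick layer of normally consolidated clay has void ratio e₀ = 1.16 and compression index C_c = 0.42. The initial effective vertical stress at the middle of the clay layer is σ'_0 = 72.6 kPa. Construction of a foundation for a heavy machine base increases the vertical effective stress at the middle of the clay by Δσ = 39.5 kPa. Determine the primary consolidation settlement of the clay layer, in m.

S_c ≈ 0.132 m

Final effective stress: σ'_f = σ'_0 + Δσ = 72.6 + 39.5 = 112.1 kPa.
Normally consolidated clay, so the full stress increment lies on the virgin compression line:
S_c = C_c·H/(1+e₀)·log₁₀(σ'_f/σ'_0) = 0.42×3.6/(1+1.16)×log₁₀(112.1/72.6)
    = 0.7 × 0.18867 = 0.1321 m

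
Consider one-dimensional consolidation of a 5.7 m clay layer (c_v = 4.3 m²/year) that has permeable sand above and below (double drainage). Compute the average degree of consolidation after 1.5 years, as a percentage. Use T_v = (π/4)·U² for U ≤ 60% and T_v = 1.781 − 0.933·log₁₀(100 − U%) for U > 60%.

Drainage path length: H_d = H/2 = 2.85 m (double drainage).
T_v = c_v·t/H_d² = 4.3×1.5/2.85² = 0.79409.
T_v = 0.79409 corresponds to the U > 60% branch:
U = 1 − 10^((1.781 − T_v)/0.933)/100 = 0.8858

U ≈ 88.6 %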